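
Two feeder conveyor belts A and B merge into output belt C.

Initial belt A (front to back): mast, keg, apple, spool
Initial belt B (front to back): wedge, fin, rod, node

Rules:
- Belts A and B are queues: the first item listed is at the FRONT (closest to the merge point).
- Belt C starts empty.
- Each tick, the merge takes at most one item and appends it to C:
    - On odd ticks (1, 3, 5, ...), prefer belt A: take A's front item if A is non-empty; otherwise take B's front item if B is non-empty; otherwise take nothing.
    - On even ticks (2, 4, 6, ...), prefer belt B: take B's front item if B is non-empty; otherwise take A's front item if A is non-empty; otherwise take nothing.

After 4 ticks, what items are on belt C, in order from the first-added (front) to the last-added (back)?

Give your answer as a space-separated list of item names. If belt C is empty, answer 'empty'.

Tick 1: prefer A, take mast from A; A=[keg,apple,spool] B=[wedge,fin,rod,node] C=[mast]
Tick 2: prefer B, take wedge from B; A=[keg,apple,spool] B=[fin,rod,node] C=[mast,wedge]
Tick 3: prefer A, take keg from A; A=[apple,spool] B=[fin,rod,node] C=[mast,wedge,keg]
Tick 4: prefer B, take fin from B; A=[apple,spool] B=[rod,node] C=[mast,wedge,keg,fin]

Answer: mast wedge keg fin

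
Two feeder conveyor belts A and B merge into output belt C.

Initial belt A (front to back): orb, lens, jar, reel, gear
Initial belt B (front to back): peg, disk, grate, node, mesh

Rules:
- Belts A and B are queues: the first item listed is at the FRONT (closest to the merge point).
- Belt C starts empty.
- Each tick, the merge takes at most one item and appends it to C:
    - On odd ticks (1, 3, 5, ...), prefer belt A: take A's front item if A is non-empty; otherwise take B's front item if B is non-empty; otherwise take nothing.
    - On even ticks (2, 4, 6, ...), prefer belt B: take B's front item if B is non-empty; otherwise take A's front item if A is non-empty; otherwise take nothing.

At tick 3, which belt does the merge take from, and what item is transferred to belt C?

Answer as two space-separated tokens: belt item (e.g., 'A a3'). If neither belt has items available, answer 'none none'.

Answer: A lens

Derivation:
Tick 1: prefer A, take orb from A; A=[lens,jar,reel,gear] B=[peg,disk,grate,node,mesh] C=[orb]
Tick 2: prefer B, take peg from B; A=[lens,jar,reel,gear] B=[disk,grate,node,mesh] C=[orb,peg]
Tick 3: prefer A, take lens from A; A=[jar,reel,gear] B=[disk,grate,node,mesh] C=[orb,peg,lens]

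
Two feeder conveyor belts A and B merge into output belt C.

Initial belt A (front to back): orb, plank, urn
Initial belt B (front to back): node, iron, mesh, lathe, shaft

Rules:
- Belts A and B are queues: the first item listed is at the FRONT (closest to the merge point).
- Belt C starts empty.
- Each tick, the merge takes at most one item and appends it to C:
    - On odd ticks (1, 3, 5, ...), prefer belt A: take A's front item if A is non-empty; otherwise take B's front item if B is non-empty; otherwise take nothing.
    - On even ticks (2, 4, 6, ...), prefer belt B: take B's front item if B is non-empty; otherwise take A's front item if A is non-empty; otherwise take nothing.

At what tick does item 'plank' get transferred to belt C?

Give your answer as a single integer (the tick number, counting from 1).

Tick 1: prefer A, take orb from A; A=[plank,urn] B=[node,iron,mesh,lathe,shaft] C=[orb]
Tick 2: prefer B, take node from B; A=[plank,urn] B=[iron,mesh,lathe,shaft] C=[orb,node]
Tick 3: prefer A, take plank from A; A=[urn] B=[iron,mesh,lathe,shaft] C=[orb,node,plank]

Answer: 3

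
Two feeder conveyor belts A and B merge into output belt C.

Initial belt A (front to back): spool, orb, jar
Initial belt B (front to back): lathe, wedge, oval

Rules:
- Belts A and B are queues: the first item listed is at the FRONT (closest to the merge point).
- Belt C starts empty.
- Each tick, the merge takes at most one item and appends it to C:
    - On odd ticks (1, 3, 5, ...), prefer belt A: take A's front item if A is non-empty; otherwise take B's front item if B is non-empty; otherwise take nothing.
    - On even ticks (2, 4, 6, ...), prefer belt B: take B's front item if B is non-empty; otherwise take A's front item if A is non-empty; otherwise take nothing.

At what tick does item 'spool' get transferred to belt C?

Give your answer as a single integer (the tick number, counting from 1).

Answer: 1

Derivation:
Tick 1: prefer A, take spool from A; A=[orb,jar] B=[lathe,wedge,oval] C=[spool]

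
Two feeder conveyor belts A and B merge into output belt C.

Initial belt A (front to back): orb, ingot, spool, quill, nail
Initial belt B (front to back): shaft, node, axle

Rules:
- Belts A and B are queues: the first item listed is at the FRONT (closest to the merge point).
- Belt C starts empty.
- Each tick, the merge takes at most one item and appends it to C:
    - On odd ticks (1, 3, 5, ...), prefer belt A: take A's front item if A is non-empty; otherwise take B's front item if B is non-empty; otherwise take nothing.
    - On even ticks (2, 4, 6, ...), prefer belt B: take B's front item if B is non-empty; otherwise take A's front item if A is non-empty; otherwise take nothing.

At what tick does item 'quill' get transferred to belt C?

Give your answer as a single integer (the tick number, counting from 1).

Tick 1: prefer A, take orb from A; A=[ingot,spool,quill,nail] B=[shaft,node,axle] C=[orb]
Tick 2: prefer B, take shaft from B; A=[ingot,spool,quill,nail] B=[node,axle] C=[orb,shaft]
Tick 3: prefer A, take ingot from A; A=[spool,quill,nail] B=[node,axle] C=[orb,shaft,ingot]
Tick 4: prefer B, take node from B; A=[spool,quill,nail] B=[axle] C=[orb,shaft,ingot,node]
Tick 5: prefer A, take spool from A; A=[quill,nail] B=[axle] C=[orb,shaft,ingot,node,spool]
Tick 6: prefer B, take axle from B; A=[quill,nail] B=[-] C=[orb,shaft,ingot,node,spool,axle]
Tick 7: prefer A, take quill from A; A=[nail] B=[-] C=[orb,shaft,ingot,node,spool,axle,quill]

Answer: 7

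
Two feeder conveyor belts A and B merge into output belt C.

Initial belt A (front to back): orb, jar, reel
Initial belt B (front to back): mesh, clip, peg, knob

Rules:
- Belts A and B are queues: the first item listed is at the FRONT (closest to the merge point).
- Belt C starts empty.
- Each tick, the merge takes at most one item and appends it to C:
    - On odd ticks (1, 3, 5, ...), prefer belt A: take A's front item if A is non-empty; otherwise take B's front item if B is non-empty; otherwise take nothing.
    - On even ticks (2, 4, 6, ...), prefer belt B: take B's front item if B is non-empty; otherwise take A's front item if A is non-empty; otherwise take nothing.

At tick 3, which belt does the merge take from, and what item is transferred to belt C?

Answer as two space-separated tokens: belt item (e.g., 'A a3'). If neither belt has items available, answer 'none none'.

Tick 1: prefer A, take orb from A; A=[jar,reel] B=[mesh,clip,peg,knob] C=[orb]
Tick 2: prefer B, take mesh from B; A=[jar,reel] B=[clip,peg,knob] C=[orb,mesh]
Tick 3: prefer A, take jar from A; A=[reel] B=[clip,peg,knob] C=[orb,mesh,jar]

Answer: A jar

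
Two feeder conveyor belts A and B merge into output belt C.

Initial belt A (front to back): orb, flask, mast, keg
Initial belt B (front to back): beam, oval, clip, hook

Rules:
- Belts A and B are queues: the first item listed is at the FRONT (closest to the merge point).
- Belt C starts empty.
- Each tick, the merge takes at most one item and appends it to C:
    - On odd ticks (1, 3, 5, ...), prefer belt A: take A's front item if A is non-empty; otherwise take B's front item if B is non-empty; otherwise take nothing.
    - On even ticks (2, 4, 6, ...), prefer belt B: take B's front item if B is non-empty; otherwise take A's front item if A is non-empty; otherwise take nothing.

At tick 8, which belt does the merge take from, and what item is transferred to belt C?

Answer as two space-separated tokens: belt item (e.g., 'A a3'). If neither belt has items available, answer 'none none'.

Tick 1: prefer A, take orb from A; A=[flask,mast,keg] B=[beam,oval,clip,hook] C=[orb]
Tick 2: prefer B, take beam from B; A=[flask,mast,keg] B=[oval,clip,hook] C=[orb,beam]
Tick 3: prefer A, take flask from A; A=[mast,keg] B=[oval,clip,hook] C=[orb,beam,flask]
Tick 4: prefer B, take oval from B; A=[mast,keg] B=[clip,hook] C=[orb,beam,flask,oval]
Tick 5: prefer A, take mast from A; A=[keg] B=[clip,hook] C=[orb,beam,flask,oval,mast]
Tick 6: prefer B, take clip from B; A=[keg] B=[hook] C=[orb,beam,flask,oval,mast,clip]
Tick 7: prefer A, take keg from A; A=[-] B=[hook] C=[orb,beam,flask,oval,mast,clip,keg]
Tick 8: prefer B, take hook from B; A=[-] B=[-] C=[orb,beam,flask,oval,mast,clip,keg,hook]

Answer: B hook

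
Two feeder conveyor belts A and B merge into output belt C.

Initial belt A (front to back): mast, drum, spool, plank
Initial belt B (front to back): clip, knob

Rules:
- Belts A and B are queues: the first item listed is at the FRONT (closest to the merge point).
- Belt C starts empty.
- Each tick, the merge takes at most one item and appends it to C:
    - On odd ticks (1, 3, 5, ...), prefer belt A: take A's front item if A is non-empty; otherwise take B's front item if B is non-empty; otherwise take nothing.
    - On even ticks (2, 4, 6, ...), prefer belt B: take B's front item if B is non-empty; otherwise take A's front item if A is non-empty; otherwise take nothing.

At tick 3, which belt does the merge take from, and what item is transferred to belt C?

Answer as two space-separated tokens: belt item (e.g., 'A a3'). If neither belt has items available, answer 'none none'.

Tick 1: prefer A, take mast from A; A=[drum,spool,plank] B=[clip,knob] C=[mast]
Tick 2: prefer B, take clip from B; A=[drum,spool,plank] B=[knob] C=[mast,clip]
Tick 3: prefer A, take drum from A; A=[spool,plank] B=[knob] C=[mast,clip,drum]

Answer: A drum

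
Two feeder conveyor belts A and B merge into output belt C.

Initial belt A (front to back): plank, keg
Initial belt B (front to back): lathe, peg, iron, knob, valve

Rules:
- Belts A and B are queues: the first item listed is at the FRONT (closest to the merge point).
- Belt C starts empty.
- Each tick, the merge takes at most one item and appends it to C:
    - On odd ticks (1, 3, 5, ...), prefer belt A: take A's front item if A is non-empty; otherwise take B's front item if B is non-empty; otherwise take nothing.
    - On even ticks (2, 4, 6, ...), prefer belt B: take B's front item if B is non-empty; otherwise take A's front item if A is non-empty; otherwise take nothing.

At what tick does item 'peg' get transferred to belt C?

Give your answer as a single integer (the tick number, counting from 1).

Answer: 4

Derivation:
Tick 1: prefer A, take plank from A; A=[keg] B=[lathe,peg,iron,knob,valve] C=[plank]
Tick 2: prefer B, take lathe from B; A=[keg] B=[peg,iron,knob,valve] C=[plank,lathe]
Tick 3: prefer A, take keg from A; A=[-] B=[peg,iron,knob,valve] C=[plank,lathe,keg]
Tick 4: prefer B, take peg from B; A=[-] B=[iron,knob,valve] C=[plank,lathe,keg,peg]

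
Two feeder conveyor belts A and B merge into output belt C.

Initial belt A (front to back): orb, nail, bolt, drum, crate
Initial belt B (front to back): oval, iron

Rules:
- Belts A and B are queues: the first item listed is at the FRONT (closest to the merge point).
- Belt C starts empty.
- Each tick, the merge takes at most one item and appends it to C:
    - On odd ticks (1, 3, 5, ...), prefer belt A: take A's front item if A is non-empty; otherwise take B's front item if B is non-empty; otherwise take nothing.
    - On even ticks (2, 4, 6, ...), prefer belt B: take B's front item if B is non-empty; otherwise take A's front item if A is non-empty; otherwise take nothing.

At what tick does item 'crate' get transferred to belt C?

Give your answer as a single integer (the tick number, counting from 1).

Tick 1: prefer A, take orb from A; A=[nail,bolt,drum,crate] B=[oval,iron] C=[orb]
Tick 2: prefer B, take oval from B; A=[nail,bolt,drum,crate] B=[iron] C=[orb,oval]
Tick 3: prefer A, take nail from A; A=[bolt,drum,crate] B=[iron] C=[orb,oval,nail]
Tick 4: prefer B, take iron from B; A=[bolt,drum,crate] B=[-] C=[orb,oval,nail,iron]
Tick 5: prefer A, take bolt from A; A=[drum,crate] B=[-] C=[orb,oval,nail,iron,bolt]
Tick 6: prefer B, take drum from A; A=[crate] B=[-] C=[orb,oval,nail,iron,bolt,drum]
Tick 7: prefer A, take crate from A; A=[-] B=[-] C=[orb,oval,nail,iron,bolt,drum,crate]

Answer: 7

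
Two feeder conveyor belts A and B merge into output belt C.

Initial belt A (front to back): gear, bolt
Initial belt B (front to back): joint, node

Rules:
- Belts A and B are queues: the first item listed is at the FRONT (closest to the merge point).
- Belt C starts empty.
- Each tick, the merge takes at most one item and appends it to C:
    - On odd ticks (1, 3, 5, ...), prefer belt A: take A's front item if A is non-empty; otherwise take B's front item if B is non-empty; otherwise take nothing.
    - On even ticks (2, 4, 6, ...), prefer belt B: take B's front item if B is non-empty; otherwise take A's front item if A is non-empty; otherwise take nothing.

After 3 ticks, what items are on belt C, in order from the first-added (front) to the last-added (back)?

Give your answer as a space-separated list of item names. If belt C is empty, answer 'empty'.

Tick 1: prefer A, take gear from A; A=[bolt] B=[joint,node] C=[gear]
Tick 2: prefer B, take joint from B; A=[bolt] B=[node] C=[gear,joint]
Tick 3: prefer A, take bolt from A; A=[-] B=[node] C=[gear,joint,bolt]

Answer: gear joint bolt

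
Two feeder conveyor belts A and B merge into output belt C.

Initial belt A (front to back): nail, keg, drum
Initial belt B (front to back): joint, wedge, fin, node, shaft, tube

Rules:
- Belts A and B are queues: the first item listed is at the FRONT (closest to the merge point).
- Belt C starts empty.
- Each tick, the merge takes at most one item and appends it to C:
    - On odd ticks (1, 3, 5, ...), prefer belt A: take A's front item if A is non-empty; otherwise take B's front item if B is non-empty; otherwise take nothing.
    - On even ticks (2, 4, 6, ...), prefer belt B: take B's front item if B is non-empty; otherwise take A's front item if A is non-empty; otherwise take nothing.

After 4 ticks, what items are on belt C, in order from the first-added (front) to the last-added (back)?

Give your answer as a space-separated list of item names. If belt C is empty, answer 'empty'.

Answer: nail joint keg wedge

Derivation:
Tick 1: prefer A, take nail from A; A=[keg,drum] B=[joint,wedge,fin,node,shaft,tube] C=[nail]
Tick 2: prefer B, take joint from B; A=[keg,drum] B=[wedge,fin,node,shaft,tube] C=[nail,joint]
Tick 3: prefer A, take keg from A; A=[drum] B=[wedge,fin,node,shaft,tube] C=[nail,joint,keg]
Tick 4: prefer B, take wedge from B; A=[drum] B=[fin,node,shaft,tube] C=[nail,joint,keg,wedge]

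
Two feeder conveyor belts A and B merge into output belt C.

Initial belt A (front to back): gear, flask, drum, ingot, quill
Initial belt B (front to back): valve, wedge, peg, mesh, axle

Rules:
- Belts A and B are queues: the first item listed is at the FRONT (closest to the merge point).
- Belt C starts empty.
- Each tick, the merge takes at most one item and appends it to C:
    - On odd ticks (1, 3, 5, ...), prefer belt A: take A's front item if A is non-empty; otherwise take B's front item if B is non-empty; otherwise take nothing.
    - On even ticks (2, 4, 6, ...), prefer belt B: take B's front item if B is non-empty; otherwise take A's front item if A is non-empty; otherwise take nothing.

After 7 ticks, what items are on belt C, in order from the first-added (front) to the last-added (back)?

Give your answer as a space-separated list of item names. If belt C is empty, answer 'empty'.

Tick 1: prefer A, take gear from A; A=[flask,drum,ingot,quill] B=[valve,wedge,peg,mesh,axle] C=[gear]
Tick 2: prefer B, take valve from B; A=[flask,drum,ingot,quill] B=[wedge,peg,mesh,axle] C=[gear,valve]
Tick 3: prefer A, take flask from A; A=[drum,ingot,quill] B=[wedge,peg,mesh,axle] C=[gear,valve,flask]
Tick 4: prefer B, take wedge from B; A=[drum,ingot,quill] B=[peg,mesh,axle] C=[gear,valve,flask,wedge]
Tick 5: prefer A, take drum from A; A=[ingot,quill] B=[peg,mesh,axle] C=[gear,valve,flask,wedge,drum]
Tick 6: prefer B, take peg from B; A=[ingot,quill] B=[mesh,axle] C=[gear,valve,flask,wedge,drum,peg]
Tick 7: prefer A, take ingot from A; A=[quill] B=[mesh,axle] C=[gear,valve,flask,wedge,drum,peg,ingot]

Answer: gear valve flask wedge drum peg ingot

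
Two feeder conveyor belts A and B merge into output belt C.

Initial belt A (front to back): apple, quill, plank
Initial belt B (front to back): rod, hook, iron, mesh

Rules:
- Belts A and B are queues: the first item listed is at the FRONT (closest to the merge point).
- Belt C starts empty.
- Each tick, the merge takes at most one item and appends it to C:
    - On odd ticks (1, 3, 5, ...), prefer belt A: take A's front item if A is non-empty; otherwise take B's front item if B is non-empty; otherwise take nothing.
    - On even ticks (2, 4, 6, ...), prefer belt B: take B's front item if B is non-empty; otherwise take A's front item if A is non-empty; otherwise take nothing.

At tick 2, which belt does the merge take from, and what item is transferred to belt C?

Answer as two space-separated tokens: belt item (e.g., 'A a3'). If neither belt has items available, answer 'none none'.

Tick 1: prefer A, take apple from A; A=[quill,plank] B=[rod,hook,iron,mesh] C=[apple]
Tick 2: prefer B, take rod from B; A=[quill,plank] B=[hook,iron,mesh] C=[apple,rod]

Answer: B rod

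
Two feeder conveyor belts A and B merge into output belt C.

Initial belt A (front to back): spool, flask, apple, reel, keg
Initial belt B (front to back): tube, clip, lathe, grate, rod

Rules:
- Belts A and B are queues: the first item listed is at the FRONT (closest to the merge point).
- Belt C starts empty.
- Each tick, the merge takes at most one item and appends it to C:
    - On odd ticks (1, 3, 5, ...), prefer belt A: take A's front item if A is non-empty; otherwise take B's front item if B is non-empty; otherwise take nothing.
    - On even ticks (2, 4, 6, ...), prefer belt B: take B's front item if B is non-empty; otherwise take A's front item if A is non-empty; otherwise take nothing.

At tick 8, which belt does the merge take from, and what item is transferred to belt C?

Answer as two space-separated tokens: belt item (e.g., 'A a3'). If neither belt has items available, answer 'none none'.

Tick 1: prefer A, take spool from A; A=[flask,apple,reel,keg] B=[tube,clip,lathe,grate,rod] C=[spool]
Tick 2: prefer B, take tube from B; A=[flask,apple,reel,keg] B=[clip,lathe,grate,rod] C=[spool,tube]
Tick 3: prefer A, take flask from A; A=[apple,reel,keg] B=[clip,lathe,grate,rod] C=[spool,tube,flask]
Tick 4: prefer B, take clip from B; A=[apple,reel,keg] B=[lathe,grate,rod] C=[spool,tube,flask,clip]
Tick 5: prefer A, take apple from A; A=[reel,keg] B=[lathe,grate,rod] C=[spool,tube,flask,clip,apple]
Tick 6: prefer B, take lathe from B; A=[reel,keg] B=[grate,rod] C=[spool,tube,flask,clip,apple,lathe]
Tick 7: prefer A, take reel from A; A=[keg] B=[grate,rod] C=[spool,tube,flask,clip,apple,lathe,reel]
Tick 8: prefer B, take grate from B; A=[keg] B=[rod] C=[spool,tube,flask,clip,apple,lathe,reel,grate]

Answer: B grate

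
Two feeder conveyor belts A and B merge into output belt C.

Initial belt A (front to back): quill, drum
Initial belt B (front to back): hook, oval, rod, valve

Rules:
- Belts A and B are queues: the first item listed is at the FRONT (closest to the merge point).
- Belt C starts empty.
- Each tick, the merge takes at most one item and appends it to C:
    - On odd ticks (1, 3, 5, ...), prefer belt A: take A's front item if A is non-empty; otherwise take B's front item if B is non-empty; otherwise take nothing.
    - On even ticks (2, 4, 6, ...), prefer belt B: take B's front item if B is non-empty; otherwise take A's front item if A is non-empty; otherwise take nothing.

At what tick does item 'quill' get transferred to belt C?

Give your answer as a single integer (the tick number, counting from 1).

Tick 1: prefer A, take quill from A; A=[drum] B=[hook,oval,rod,valve] C=[quill]

Answer: 1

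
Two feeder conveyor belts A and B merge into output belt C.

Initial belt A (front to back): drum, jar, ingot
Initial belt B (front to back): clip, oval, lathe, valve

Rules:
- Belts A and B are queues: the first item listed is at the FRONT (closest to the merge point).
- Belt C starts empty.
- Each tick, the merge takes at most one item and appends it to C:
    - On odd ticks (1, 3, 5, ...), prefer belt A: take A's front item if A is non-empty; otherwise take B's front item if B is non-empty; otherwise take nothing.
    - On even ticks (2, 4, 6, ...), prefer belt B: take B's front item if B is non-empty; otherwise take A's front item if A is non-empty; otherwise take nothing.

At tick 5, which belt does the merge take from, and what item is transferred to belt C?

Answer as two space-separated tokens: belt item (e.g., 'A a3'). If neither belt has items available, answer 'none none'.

Tick 1: prefer A, take drum from A; A=[jar,ingot] B=[clip,oval,lathe,valve] C=[drum]
Tick 2: prefer B, take clip from B; A=[jar,ingot] B=[oval,lathe,valve] C=[drum,clip]
Tick 3: prefer A, take jar from A; A=[ingot] B=[oval,lathe,valve] C=[drum,clip,jar]
Tick 4: prefer B, take oval from B; A=[ingot] B=[lathe,valve] C=[drum,clip,jar,oval]
Tick 5: prefer A, take ingot from A; A=[-] B=[lathe,valve] C=[drum,clip,jar,oval,ingot]

Answer: A ingot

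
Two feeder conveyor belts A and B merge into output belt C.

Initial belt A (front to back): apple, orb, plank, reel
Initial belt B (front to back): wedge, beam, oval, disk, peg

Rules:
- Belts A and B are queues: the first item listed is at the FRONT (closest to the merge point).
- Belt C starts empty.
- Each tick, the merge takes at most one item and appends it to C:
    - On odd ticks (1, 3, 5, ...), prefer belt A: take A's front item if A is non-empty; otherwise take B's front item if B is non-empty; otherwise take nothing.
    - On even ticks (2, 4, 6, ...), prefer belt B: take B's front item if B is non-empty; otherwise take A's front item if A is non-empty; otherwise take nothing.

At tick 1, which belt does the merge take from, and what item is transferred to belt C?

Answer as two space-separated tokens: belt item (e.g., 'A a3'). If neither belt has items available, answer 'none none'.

Answer: A apple

Derivation:
Tick 1: prefer A, take apple from A; A=[orb,plank,reel] B=[wedge,beam,oval,disk,peg] C=[apple]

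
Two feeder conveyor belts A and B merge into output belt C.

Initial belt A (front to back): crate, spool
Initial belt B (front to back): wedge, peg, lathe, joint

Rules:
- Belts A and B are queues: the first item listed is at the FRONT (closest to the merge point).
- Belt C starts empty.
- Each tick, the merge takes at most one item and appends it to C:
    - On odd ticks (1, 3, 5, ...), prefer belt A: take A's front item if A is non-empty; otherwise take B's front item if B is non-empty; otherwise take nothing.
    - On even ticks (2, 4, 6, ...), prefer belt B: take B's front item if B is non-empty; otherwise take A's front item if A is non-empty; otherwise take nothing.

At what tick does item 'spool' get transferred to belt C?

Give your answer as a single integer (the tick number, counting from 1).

Tick 1: prefer A, take crate from A; A=[spool] B=[wedge,peg,lathe,joint] C=[crate]
Tick 2: prefer B, take wedge from B; A=[spool] B=[peg,lathe,joint] C=[crate,wedge]
Tick 3: prefer A, take spool from A; A=[-] B=[peg,lathe,joint] C=[crate,wedge,spool]

Answer: 3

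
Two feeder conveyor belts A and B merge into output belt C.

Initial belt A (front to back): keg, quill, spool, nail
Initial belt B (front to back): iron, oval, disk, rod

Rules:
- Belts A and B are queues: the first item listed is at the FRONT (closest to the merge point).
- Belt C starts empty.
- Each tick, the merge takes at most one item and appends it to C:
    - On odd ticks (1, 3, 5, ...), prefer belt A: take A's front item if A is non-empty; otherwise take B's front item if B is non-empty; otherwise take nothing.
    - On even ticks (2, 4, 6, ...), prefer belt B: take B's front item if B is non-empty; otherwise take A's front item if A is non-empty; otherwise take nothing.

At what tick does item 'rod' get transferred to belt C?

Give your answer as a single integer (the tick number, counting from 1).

Tick 1: prefer A, take keg from A; A=[quill,spool,nail] B=[iron,oval,disk,rod] C=[keg]
Tick 2: prefer B, take iron from B; A=[quill,spool,nail] B=[oval,disk,rod] C=[keg,iron]
Tick 3: prefer A, take quill from A; A=[spool,nail] B=[oval,disk,rod] C=[keg,iron,quill]
Tick 4: prefer B, take oval from B; A=[spool,nail] B=[disk,rod] C=[keg,iron,quill,oval]
Tick 5: prefer A, take spool from A; A=[nail] B=[disk,rod] C=[keg,iron,quill,oval,spool]
Tick 6: prefer B, take disk from B; A=[nail] B=[rod] C=[keg,iron,quill,oval,spool,disk]
Tick 7: prefer A, take nail from A; A=[-] B=[rod] C=[keg,iron,quill,oval,spool,disk,nail]
Tick 8: prefer B, take rod from B; A=[-] B=[-] C=[keg,iron,quill,oval,spool,disk,nail,rod]

Answer: 8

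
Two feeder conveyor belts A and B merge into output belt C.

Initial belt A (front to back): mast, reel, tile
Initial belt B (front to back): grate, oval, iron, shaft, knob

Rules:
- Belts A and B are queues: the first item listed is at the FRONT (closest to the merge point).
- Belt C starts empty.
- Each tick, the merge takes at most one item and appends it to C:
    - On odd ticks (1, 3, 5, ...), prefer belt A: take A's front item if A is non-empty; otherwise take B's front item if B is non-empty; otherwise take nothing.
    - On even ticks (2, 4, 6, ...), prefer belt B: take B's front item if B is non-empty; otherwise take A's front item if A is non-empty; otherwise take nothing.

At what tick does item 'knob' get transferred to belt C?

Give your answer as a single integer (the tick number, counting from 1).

Answer: 8

Derivation:
Tick 1: prefer A, take mast from A; A=[reel,tile] B=[grate,oval,iron,shaft,knob] C=[mast]
Tick 2: prefer B, take grate from B; A=[reel,tile] B=[oval,iron,shaft,knob] C=[mast,grate]
Tick 3: prefer A, take reel from A; A=[tile] B=[oval,iron,shaft,knob] C=[mast,grate,reel]
Tick 4: prefer B, take oval from B; A=[tile] B=[iron,shaft,knob] C=[mast,grate,reel,oval]
Tick 5: prefer A, take tile from A; A=[-] B=[iron,shaft,knob] C=[mast,grate,reel,oval,tile]
Tick 6: prefer B, take iron from B; A=[-] B=[shaft,knob] C=[mast,grate,reel,oval,tile,iron]
Tick 7: prefer A, take shaft from B; A=[-] B=[knob] C=[mast,grate,reel,oval,tile,iron,shaft]
Tick 8: prefer B, take knob from B; A=[-] B=[-] C=[mast,grate,reel,oval,tile,iron,shaft,knob]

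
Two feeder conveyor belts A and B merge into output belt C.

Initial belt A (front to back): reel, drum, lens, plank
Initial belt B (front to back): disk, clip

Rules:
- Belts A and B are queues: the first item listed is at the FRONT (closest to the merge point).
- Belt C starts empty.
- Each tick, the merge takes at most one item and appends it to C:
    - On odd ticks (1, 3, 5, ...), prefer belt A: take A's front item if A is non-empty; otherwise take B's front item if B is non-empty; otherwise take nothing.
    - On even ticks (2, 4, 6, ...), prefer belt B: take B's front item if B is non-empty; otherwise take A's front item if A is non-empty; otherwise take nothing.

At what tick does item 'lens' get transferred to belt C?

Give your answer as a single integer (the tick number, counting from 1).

Answer: 5

Derivation:
Tick 1: prefer A, take reel from A; A=[drum,lens,plank] B=[disk,clip] C=[reel]
Tick 2: prefer B, take disk from B; A=[drum,lens,plank] B=[clip] C=[reel,disk]
Tick 3: prefer A, take drum from A; A=[lens,plank] B=[clip] C=[reel,disk,drum]
Tick 4: prefer B, take clip from B; A=[lens,plank] B=[-] C=[reel,disk,drum,clip]
Tick 5: prefer A, take lens from A; A=[plank] B=[-] C=[reel,disk,drum,clip,lens]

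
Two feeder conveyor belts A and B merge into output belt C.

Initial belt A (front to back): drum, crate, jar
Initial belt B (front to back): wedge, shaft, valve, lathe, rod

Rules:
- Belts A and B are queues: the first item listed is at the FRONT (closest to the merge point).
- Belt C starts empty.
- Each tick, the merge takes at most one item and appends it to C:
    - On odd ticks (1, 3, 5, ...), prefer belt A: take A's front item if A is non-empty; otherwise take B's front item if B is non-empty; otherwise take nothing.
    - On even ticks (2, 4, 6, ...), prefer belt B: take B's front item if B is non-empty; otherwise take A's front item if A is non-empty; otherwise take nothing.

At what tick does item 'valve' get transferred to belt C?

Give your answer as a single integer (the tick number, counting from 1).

Answer: 6

Derivation:
Tick 1: prefer A, take drum from A; A=[crate,jar] B=[wedge,shaft,valve,lathe,rod] C=[drum]
Tick 2: prefer B, take wedge from B; A=[crate,jar] B=[shaft,valve,lathe,rod] C=[drum,wedge]
Tick 3: prefer A, take crate from A; A=[jar] B=[shaft,valve,lathe,rod] C=[drum,wedge,crate]
Tick 4: prefer B, take shaft from B; A=[jar] B=[valve,lathe,rod] C=[drum,wedge,crate,shaft]
Tick 5: prefer A, take jar from A; A=[-] B=[valve,lathe,rod] C=[drum,wedge,crate,shaft,jar]
Tick 6: prefer B, take valve from B; A=[-] B=[lathe,rod] C=[drum,wedge,crate,shaft,jar,valve]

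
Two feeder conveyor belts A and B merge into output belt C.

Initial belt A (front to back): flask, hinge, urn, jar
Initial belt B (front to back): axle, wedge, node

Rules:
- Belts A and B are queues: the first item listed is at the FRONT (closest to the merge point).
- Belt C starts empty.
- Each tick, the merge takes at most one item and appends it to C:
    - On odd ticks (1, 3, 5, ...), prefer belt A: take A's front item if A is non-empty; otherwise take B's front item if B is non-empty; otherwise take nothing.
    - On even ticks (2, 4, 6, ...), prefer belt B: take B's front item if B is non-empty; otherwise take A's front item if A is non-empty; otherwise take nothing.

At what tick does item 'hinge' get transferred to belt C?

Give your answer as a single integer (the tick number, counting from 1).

Tick 1: prefer A, take flask from A; A=[hinge,urn,jar] B=[axle,wedge,node] C=[flask]
Tick 2: prefer B, take axle from B; A=[hinge,urn,jar] B=[wedge,node] C=[flask,axle]
Tick 3: prefer A, take hinge from A; A=[urn,jar] B=[wedge,node] C=[flask,axle,hinge]

Answer: 3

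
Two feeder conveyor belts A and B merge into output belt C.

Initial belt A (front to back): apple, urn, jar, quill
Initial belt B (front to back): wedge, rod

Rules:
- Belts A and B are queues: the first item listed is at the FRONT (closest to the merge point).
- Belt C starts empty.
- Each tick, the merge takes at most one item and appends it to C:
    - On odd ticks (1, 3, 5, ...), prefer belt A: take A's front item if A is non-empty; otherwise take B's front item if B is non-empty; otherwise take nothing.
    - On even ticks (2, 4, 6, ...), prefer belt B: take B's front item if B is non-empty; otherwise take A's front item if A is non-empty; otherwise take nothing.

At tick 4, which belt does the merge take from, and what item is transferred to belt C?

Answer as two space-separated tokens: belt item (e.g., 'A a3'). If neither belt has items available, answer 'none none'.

Answer: B rod

Derivation:
Tick 1: prefer A, take apple from A; A=[urn,jar,quill] B=[wedge,rod] C=[apple]
Tick 2: prefer B, take wedge from B; A=[urn,jar,quill] B=[rod] C=[apple,wedge]
Tick 3: prefer A, take urn from A; A=[jar,quill] B=[rod] C=[apple,wedge,urn]
Tick 4: prefer B, take rod from B; A=[jar,quill] B=[-] C=[apple,wedge,urn,rod]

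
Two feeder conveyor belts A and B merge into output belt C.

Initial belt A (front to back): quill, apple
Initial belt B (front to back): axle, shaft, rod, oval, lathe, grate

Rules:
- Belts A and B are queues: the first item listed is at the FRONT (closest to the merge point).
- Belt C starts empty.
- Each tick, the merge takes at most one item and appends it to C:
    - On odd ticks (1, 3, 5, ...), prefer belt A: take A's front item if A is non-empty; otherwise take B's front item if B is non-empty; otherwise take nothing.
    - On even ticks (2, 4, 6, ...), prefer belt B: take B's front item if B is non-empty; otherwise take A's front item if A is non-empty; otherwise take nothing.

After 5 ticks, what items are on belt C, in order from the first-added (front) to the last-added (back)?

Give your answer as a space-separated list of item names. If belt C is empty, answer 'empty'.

Answer: quill axle apple shaft rod

Derivation:
Tick 1: prefer A, take quill from A; A=[apple] B=[axle,shaft,rod,oval,lathe,grate] C=[quill]
Tick 2: prefer B, take axle from B; A=[apple] B=[shaft,rod,oval,lathe,grate] C=[quill,axle]
Tick 3: prefer A, take apple from A; A=[-] B=[shaft,rod,oval,lathe,grate] C=[quill,axle,apple]
Tick 4: prefer B, take shaft from B; A=[-] B=[rod,oval,lathe,grate] C=[quill,axle,apple,shaft]
Tick 5: prefer A, take rod from B; A=[-] B=[oval,lathe,grate] C=[quill,axle,apple,shaft,rod]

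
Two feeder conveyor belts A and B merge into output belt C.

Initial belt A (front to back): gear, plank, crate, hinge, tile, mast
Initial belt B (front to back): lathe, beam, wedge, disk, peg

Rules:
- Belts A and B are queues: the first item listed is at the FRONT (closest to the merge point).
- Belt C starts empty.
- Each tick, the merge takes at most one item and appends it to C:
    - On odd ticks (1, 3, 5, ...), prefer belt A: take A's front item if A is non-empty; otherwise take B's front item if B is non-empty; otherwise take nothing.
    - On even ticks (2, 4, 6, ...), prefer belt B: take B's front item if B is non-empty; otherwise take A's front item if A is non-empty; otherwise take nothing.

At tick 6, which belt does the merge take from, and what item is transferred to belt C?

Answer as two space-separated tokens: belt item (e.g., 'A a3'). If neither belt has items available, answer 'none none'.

Answer: B wedge

Derivation:
Tick 1: prefer A, take gear from A; A=[plank,crate,hinge,tile,mast] B=[lathe,beam,wedge,disk,peg] C=[gear]
Tick 2: prefer B, take lathe from B; A=[plank,crate,hinge,tile,mast] B=[beam,wedge,disk,peg] C=[gear,lathe]
Tick 3: prefer A, take plank from A; A=[crate,hinge,tile,mast] B=[beam,wedge,disk,peg] C=[gear,lathe,plank]
Tick 4: prefer B, take beam from B; A=[crate,hinge,tile,mast] B=[wedge,disk,peg] C=[gear,lathe,plank,beam]
Tick 5: prefer A, take crate from A; A=[hinge,tile,mast] B=[wedge,disk,peg] C=[gear,lathe,plank,beam,crate]
Tick 6: prefer B, take wedge from B; A=[hinge,tile,mast] B=[disk,peg] C=[gear,lathe,plank,beam,crate,wedge]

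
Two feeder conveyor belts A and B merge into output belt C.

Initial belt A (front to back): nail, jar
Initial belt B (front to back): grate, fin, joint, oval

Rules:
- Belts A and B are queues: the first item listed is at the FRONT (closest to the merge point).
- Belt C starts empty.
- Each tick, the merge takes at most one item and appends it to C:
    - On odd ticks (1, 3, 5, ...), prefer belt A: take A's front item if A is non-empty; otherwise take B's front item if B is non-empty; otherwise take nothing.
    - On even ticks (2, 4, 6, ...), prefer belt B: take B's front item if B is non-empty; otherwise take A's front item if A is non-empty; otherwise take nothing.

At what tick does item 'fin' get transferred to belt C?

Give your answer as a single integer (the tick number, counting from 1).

Answer: 4

Derivation:
Tick 1: prefer A, take nail from A; A=[jar] B=[grate,fin,joint,oval] C=[nail]
Tick 2: prefer B, take grate from B; A=[jar] B=[fin,joint,oval] C=[nail,grate]
Tick 3: prefer A, take jar from A; A=[-] B=[fin,joint,oval] C=[nail,grate,jar]
Tick 4: prefer B, take fin from B; A=[-] B=[joint,oval] C=[nail,grate,jar,fin]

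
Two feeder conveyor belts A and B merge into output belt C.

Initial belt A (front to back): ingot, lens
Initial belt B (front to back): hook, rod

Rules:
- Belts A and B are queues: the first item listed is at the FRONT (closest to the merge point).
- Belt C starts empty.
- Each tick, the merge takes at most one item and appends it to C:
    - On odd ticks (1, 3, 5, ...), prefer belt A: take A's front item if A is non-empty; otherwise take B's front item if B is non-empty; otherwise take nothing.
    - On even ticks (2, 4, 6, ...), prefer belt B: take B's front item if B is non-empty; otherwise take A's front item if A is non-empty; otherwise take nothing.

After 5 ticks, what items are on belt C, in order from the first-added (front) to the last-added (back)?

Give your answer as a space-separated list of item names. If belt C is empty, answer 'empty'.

Tick 1: prefer A, take ingot from A; A=[lens] B=[hook,rod] C=[ingot]
Tick 2: prefer B, take hook from B; A=[lens] B=[rod] C=[ingot,hook]
Tick 3: prefer A, take lens from A; A=[-] B=[rod] C=[ingot,hook,lens]
Tick 4: prefer B, take rod from B; A=[-] B=[-] C=[ingot,hook,lens,rod]
Tick 5: prefer A, both empty, nothing taken; A=[-] B=[-] C=[ingot,hook,lens,rod]

Answer: ingot hook lens rod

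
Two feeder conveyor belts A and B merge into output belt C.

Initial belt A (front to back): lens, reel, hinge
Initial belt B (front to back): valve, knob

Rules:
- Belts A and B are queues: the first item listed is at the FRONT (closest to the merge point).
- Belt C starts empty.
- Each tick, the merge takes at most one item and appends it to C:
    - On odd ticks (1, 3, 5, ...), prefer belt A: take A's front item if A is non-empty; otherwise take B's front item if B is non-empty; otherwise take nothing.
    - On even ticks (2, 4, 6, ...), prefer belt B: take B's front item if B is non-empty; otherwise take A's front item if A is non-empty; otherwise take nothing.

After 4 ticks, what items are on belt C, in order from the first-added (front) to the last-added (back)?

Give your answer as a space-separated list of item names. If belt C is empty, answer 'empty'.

Answer: lens valve reel knob

Derivation:
Tick 1: prefer A, take lens from A; A=[reel,hinge] B=[valve,knob] C=[lens]
Tick 2: prefer B, take valve from B; A=[reel,hinge] B=[knob] C=[lens,valve]
Tick 3: prefer A, take reel from A; A=[hinge] B=[knob] C=[lens,valve,reel]
Tick 4: prefer B, take knob from B; A=[hinge] B=[-] C=[lens,valve,reel,knob]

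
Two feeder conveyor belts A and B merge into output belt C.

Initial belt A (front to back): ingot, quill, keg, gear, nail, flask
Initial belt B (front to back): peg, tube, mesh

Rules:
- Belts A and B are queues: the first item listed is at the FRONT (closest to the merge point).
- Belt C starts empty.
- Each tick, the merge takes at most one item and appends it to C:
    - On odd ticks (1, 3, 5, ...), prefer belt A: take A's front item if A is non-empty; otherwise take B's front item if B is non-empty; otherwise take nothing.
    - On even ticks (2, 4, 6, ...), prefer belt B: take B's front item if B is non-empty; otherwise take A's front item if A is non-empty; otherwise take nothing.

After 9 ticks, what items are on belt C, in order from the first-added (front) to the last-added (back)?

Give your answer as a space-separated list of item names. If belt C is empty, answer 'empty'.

Tick 1: prefer A, take ingot from A; A=[quill,keg,gear,nail,flask] B=[peg,tube,mesh] C=[ingot]
Tick 2: prefer B, take peg from B; A=[quill,keg,gear,nail,flask] B=[tube,mesh] C=[ingot,peg]
Tick 3: prefer A, take quill from A; A=[keg,gear,nail,flask] B=[tube,mesh] C=[ingot,peg,quill]
Tick 4: prefer B, take tube from B; A=[keg,gear,nail,flask] B=[mesh] C=[ingot,peg,quill,tube]
Tick 5: prefer A, take keg from A; A=[gear,nail,flask] B=[mesh] C=[ingot,peg,quill,tube,keg]
Tick 6: prefer B, take mesh from B; A=[gear,nail,flask] B=[-] C=[ingot,peg,quill,tube,keg,mesh]
Tick 7: prefer A, take gear from A; A=[nail,flask] B=[-] C=[ingot,peg,quill,tube,keg,mesh,gear]
Tick 8: prefer B, take nail from A; A=[flask] B=[-] C=[ingot,peg,quill,tube,keg,mesh,gear,nail]
Tick 9: prefer A, take flask from A; A=[-] B=[-] C=[ingot,peg,quill,tube,keg,mesh,gear,nail,flask]

Answer: ingot peg quill tube keg mesh gear nail flask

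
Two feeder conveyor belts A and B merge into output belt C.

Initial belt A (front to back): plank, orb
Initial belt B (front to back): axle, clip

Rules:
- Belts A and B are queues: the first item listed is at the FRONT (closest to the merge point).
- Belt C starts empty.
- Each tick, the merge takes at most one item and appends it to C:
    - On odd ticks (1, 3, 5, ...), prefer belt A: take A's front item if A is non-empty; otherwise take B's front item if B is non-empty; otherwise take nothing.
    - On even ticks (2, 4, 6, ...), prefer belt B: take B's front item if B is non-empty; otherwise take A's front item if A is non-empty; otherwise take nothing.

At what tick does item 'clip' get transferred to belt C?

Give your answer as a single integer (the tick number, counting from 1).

Tick 1: prefer A, take plank from A; A=[orb] B=[axle,clip] C=[plank]
Tick 2: prefer B, take axle from B; A=[orb] B=[clip] C=[plank,axle]
Tick 3: prefer A, take orb from A; A=[-] B=[clip] C=[plank,axle,orb]
Tick 4: prefer B, take clip from B; A=[-] B=[-] C=[plank,axle,orb,clip]

Answer: 4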